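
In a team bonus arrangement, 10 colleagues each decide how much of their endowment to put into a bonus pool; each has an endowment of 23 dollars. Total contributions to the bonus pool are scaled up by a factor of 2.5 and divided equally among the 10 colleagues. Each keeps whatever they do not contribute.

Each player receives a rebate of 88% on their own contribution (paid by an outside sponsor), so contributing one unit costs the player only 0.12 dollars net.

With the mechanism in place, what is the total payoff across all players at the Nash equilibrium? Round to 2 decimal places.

With the mechanism, a contributed unit returns (2.5/10) / 0.12 = 2.0833 per unit of net cost to the contributor — now above 1 — so contributing fully is weakly dominant for every player.
At the Nash equilibrium everyone contributes 23. Group total payoff = 10 × (23 × 0.88 + 2.5 × 23) = 777.40.

777.40 dollars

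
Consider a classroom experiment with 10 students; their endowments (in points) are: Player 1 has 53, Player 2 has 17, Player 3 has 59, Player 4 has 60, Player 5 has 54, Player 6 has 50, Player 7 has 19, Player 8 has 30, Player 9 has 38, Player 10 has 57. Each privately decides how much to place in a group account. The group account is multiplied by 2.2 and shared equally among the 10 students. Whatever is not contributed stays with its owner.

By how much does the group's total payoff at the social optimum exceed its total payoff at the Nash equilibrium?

The private return per contributed unit is 2.2/10 = 0.2200 < 1 for every player regardless of endowment, so the Nash equilibrium is zero contribution and the group total is Σ E_j = 53 + 17 + 59 + 60 + 54 + 50 + 19 + 30 + 38 + 57 = 437.
Each contributed unit returns 2.200 to the group, so the social optimum is full contribution by everyone: group total = 2.200 × 437 = 961.40.
Efficiency loss = (2.200 − 1) × 437 = 524.40.

524.40 points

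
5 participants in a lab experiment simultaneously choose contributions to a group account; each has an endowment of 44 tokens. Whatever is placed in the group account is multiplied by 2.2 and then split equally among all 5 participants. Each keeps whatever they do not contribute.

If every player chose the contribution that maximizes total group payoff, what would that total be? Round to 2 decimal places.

Each contributed unit returns 2.200 to the group as a whole (0.4400 to each of 5 players), which exceeds 1, so the social optimum is full contribution: group total = 2.200 × 220 = 484.00.

484.00 tokens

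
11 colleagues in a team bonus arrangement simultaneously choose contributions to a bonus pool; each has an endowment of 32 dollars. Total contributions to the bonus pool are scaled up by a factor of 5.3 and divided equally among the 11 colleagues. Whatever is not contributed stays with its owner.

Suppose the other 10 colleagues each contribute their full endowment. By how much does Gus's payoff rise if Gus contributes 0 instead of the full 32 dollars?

16.58 dollars

Switching from a contribution of 32 to 0 lets Gus keep an extra 32 dollars, but lowers the bonus pool by 32, which costs Gus their own share of that drop: 5.3/11 × 32 = 15.42.
Net gain = 32 − 15.42 = 16.58. The private return per contributed unit (0.4818) is below 1, so free-riding is indeed the best response regardless of what the others do.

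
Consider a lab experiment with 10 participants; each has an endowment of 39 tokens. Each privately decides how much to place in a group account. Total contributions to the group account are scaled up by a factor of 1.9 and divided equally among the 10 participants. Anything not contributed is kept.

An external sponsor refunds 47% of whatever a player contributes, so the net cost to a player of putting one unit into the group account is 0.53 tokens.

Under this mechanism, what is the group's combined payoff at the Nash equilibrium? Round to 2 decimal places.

With the mechanism, a contributed unit returns (1.9/10) / 0.53 = 0.3585 per unit of net cost — still below 1 — so contributing 0 remains dominant for every player.
At the Nash equilibrium no one contributes; group total payoff = 10 × 39 = 390.

390.00 tokens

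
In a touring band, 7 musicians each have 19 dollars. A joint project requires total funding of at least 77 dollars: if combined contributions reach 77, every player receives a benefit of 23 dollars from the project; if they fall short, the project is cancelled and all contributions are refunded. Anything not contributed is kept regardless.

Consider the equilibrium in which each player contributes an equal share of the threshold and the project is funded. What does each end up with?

31 dollars

Equal share of the threshold: 77/7 = 11.
At this profile no one gains by cutting their contribution: any cut drops the total below 77, the project is cancelled, contributions are refunded, and the deviator ends with 19, which is less than 19 − 11 + 23 = 31. Contributing more than 11 just wastes the excess. So contributing exactly 11 is a best response.
Each player's payoff: 19 − 11 + 23 = 31.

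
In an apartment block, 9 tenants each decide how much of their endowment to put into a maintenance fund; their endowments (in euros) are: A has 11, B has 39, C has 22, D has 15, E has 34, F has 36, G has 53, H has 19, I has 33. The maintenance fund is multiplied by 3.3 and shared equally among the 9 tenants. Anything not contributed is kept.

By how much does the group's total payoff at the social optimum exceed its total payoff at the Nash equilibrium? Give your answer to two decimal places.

The private return per contributed unit is 3.3/9 = 0.3667 < 1 for every player regardless of endowment, so the Nash equilibrium is zero contribution and the group total is Σ E_j = 11 + 39 + 22 + 15 + 34 + 36 + 53 + 19 + 33 = 262.
Each contributed unit returns 3.300 to the group, so the social optimum is full contribution by everyone: group total = 3.300 × 262 = 864.60.
Efficiency loss = (3.300 − 1) × 262 = 602.60.

602.60 euros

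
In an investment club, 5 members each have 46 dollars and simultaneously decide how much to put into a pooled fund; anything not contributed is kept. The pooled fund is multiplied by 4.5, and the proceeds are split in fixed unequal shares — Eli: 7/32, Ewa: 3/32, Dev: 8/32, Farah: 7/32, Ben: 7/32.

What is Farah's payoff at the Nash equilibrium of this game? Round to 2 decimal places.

91.28 dollars

For player j, contributing a unit is worthwhile iff 4.5 × (j's share) ≥ 1, i.e. iff j's share is at least 0.2222.
Dev alone (share 8/32) is above the threshold, contributing 46; the remaining 4 contribute 0. Total contributed: 46.
Farah keeps 46 and receives 4.5 × 46 × 7/32 = 45.28 from the pooled fund, for a payoff of 91.28.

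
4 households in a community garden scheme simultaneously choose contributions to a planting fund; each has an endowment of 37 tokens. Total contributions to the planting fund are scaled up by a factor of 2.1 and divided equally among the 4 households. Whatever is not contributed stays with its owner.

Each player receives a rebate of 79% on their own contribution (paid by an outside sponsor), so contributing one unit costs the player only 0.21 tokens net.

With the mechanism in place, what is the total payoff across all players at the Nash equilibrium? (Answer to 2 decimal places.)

The effective private return per unit is now (2.1/4) / 0.21 = 2.5000 > 1, so every player's dominant strategy flips to full contribution.
So the Nash equilibrium is full contribution by all 4; the group earns 4 × (37 × 0.79 + 2.1 × 37) = 427.72.

427.72 tokens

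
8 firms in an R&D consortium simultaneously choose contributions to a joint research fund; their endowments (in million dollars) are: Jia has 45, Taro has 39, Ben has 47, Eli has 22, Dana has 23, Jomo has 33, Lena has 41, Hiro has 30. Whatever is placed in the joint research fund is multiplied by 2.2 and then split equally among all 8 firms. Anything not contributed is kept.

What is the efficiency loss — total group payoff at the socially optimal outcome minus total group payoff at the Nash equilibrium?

The private return per contributed unit is 2.2/8 = 0.2750 < 1 for every player regardless of endowment, so the Nash equilibrium is zero contribution and the group total is Σ E_j = 45 + 39 + 47 + 22 + 23 + 33 + 41 + 30 = 280.
Each contributed unit returns 2.200 to the group, so the social optimum is full contribution by everyone: group total = 2.200 × 280 = 616.00.
Efficiency loss = (2.200 − 1) × 280 = 336.00.

336.00 million dollars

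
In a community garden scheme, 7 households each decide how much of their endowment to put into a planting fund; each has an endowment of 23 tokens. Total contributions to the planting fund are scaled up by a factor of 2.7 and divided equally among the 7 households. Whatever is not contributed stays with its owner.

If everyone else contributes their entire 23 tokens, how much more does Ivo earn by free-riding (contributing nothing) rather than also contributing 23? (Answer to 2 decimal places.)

14.13 tokens

Switching from a contribution of 23 to 0 lets Ivo keep an extra 23 tokens, but lowers the planting fund by 23, which costs Ivo their own share of that drop: 2.7/7 × 23 = 8.87.
Net gain = 23 − 8.87 = 14.13. The private return per contributed unit (0.3857) is below 1, so free-riding is indeed the best response regardless of what the others do.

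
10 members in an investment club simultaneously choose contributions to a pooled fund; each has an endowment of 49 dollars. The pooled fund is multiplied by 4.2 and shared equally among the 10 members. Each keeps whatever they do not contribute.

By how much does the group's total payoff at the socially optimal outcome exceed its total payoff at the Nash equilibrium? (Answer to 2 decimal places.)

1568.00 dollars

Each contributed unit returns 4.2/10 = 0.4200 to its contributor — below 1 — so contributing 0 is dominant for every player. At the Nash equilibrium everyone keeps their 49, and the group total is 10 × 49 = 490.
Each contributed unit returns 4.200 to the group as a whole (0.4200 to each of 10 players), which exceeds 1, so the social optimum is full contribution: group total = 4.200 × 490 = 2058.00.
Efficiency loss = 2058.00 − 490 = 1568.00.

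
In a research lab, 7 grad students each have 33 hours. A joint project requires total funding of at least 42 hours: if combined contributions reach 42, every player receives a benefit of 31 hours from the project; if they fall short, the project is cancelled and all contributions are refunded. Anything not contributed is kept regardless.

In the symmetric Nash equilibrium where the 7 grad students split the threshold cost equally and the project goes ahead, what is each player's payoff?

58 hours

Equal share of the threshold: 42/7 = 6.
At this profile no one gains by cutting their contribution: any cut drops the total below 42, the project is cancelled, contributions are refunded, and the deviator ends with 33, which is less than 33 − 6 + 31 = 58. Contributing more than 6 just wastes the excess. So contributing exactly 6 is a best response.
Each player's payoff: 33 − 6 + 31 = 58.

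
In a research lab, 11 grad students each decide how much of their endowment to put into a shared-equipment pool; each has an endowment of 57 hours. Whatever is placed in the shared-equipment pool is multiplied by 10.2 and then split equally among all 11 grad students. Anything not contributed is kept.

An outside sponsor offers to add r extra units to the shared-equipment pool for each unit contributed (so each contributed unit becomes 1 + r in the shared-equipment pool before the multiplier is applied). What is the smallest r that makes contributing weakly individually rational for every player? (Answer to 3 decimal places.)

With matching at rate r, one contributed unit becomes (1 + r) in the shared-equipment pool and returns 10.2 × (1 + r) / 11 to the contributor.
Setting this equal to 1: 1 + r = 11/10.2 = 1.0784.
So the minimum matching rate is r = 1.0784 − 1 = 0.078.

0.078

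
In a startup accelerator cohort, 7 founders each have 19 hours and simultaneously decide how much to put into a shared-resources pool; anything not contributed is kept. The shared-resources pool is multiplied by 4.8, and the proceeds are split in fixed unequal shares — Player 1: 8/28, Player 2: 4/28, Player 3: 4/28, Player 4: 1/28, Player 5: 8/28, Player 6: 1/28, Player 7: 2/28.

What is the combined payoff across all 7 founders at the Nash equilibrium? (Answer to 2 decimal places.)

277.40 hours

For player j, contributing a unit is worthwhile iff 4.8 × (j's share) ≥ 1, i.e. iff j's share is at least 0.2083.
Player 1 and Player 5 are above the threshold, contributing 19 each; the remaining 5 contribute 0. Total contributed: 38.
The shared-resources pool pays out 4.8 × 38 = 182.40 in total (split across the unequal shares, but the aggregate is all that matters for the group sum).
The 5 free-riders keep 19 each, adding 95. Group total = 95 + 182.40 = 277.40.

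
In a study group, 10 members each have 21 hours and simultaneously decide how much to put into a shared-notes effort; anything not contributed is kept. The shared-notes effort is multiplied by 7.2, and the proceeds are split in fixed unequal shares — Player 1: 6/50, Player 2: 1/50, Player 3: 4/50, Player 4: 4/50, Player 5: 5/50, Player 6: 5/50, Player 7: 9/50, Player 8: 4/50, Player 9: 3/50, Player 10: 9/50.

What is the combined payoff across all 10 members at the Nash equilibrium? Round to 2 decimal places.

Player j's private return per contributed unit is 7.2 × (j's share). Contributing is weakly dominant for j when that share is at least 1/7.2 = 0.1389, and contributing 0 is dominant otherwise.
Player 7 and Player 10 clear that bar, contributing 21 each; the remaining 8 contribute 0. Total contributed: 42.
The shared-notes effort pays out 7.2 × 42 = 302.40 in total (split across the unequal shares, but the aggregate is all that matters for the group sum).
The 8 free-riders keep 21 each, adding 168. Group total = 168 + 302.40 = 470.40.

470.40 hours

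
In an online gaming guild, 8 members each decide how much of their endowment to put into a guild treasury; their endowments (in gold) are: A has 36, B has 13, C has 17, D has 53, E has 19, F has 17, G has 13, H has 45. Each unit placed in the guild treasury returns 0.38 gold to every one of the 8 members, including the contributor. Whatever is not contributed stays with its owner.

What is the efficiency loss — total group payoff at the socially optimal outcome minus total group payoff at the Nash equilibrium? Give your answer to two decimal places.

434.52 gold

The private return per contributed unit is 0.38 < 1 for everyone, so the Nash equilibrium is zero contribution and the group total is Σ E_j = 36 + 13 + 17 + 53 + 19 + 17 + 13 + 45 = 213.
Each contributed unit returns 3.040 to the group, so the social optimum is full contribution by everyone: group total = 3.040 × 213 = 647.52.
Efficiency loss = (3.040 − 1) × 213 = 434.52.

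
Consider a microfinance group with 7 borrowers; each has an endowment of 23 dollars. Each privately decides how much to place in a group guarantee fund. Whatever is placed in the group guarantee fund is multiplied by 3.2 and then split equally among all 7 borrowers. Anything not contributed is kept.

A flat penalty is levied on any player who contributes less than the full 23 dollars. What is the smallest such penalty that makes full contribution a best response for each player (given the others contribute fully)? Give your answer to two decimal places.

Given the others contribute fully, the best deviation is to contribute 0 (any partial contribution still incurs the fine and gives up units whose private return 0.4571 is below 1).
Deviating from 23 to 0 saves 23 dollars but forfeits the deviator's share of the drop in the group guarantee fund: 3.2/7 × 23 = 10.51.
So the deviation gain is 23 − 10.51 = 12.49, and the fine must be at least 12.49 dollars to wipe it out.

12.49 dollars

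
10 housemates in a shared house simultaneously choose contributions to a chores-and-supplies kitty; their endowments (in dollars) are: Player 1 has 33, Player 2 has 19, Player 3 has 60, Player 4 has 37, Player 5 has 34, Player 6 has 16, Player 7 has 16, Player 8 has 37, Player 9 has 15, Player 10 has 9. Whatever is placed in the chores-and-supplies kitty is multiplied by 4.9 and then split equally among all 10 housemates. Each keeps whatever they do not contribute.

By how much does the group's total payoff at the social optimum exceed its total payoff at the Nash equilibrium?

The private return per contributed unit is 4.9/10 = 0.4900 < 1 for every player regardless of endowment, so the Nash equilibrium is zero contribution and the group total is Σ E_j = 33 + 19 + 60 + 37 + 34 + 16 + 16 + 37 + 15 + 9 = 276.
Each contributed unit returns 4.900 to the group, so the social optimum is full contribution by everyone: group total = 4.900 × 276 = 1352.40.
Efficiency loss = (4.900 − 1) × 276 = 1076.40.

1076.40 dollars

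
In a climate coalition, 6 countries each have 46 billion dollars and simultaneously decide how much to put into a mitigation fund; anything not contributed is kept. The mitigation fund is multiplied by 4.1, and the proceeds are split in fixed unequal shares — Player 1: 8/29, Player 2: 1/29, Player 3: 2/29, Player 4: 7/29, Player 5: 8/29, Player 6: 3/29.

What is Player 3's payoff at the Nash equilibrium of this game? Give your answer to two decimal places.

Each unit j contributes comes back to j as 4.1 × (j's share), so j prefers to contribute only if that share exceeds 1/4.1 = 0.2439; otherwise keeping the unit dominates.
Player 1 and Player 5 are above the threshold, contributing 46 each; the remaining 4 contribute 0. Total contributed: 92.
Player 3 keeps 46 and receives 4.1 × 92 × 2/29 = 26.01 from the mitigation fund, for a payoff of 72.01.

72.01 billion dollars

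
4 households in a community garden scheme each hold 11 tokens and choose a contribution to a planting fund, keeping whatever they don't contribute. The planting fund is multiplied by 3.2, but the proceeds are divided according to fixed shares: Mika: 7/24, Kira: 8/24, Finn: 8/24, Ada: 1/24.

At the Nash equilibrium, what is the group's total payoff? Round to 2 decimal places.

For player j, contributing a unit is worthwhile iff 3.2 × (j's share) ≥ 1, i.e. iff j's share is at least 0.3125.
The shares above 0.3125 belong to Kira and Finn, contributing 11 each; the remaining 2 contribute 0. Total contributed: 22.
The planting fund pays out 3.2 × 22 = 70.40 in total (split across the unequal shares, but the aggregate is all that matters for the group sum).
The 2 free-riders keep 11 each, adding 22. Group total = 22 + 70.40 = 92.40.

92.40 tokens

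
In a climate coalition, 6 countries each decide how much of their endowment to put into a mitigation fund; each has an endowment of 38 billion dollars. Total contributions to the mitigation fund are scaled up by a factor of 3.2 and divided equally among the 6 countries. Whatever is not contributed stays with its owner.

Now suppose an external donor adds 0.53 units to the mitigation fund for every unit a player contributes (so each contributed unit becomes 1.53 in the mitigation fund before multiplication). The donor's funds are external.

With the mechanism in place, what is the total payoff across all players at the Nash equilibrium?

The effective private return is 3.2 × 1.53 / 6 = 0.8160, which is still under 1, so the mechanism doesn't change anyone's dominant strategy: zero contribution.
Everyone keeps their endowment and the group total is 6 × 38 = 228.

228.00 billion dollars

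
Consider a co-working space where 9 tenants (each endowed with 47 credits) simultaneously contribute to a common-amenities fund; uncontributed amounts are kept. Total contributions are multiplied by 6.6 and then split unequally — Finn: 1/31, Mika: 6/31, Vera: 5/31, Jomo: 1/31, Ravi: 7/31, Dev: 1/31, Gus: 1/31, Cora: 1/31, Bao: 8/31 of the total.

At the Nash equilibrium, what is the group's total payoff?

1475.80 credits

Each unit j contributes comes back to j as 6.6 × (j's share), so j prefers to contribute only if that share exceeds 1/6.6 = 0.1515; otherwise keeping the unit dominates.
Mika, Vera, Ravi and Bao are above the threshold, contributing 47 each; the remaining 5 contribute 0. Total contributed: 188.
The common-amenities fund pays out 6.6 × 188 = 1240.80 in total (split across the unequal shares, but the aggregate is all that matters for the group sum).
The 5 free-riders keep 47 each, adding 235. Group total = 235 + 1240.80 = 1475.80.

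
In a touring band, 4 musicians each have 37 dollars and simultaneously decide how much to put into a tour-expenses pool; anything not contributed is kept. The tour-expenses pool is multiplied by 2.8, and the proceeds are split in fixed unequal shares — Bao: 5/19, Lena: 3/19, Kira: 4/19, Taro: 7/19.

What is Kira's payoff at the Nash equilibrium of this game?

A player with share s gets back 2.8·s per unit contributed, so full contribution is dominant for anyone with s > 1/2.8 = 0.3571 and zero contribution is dominant for anyone below.
The only share above 0.3571 is Taro's 7/19, contributing 37; the remaining 3 contribute 0. Total contributed: 37.
Kira keeps 37 and receives 2.8 × 37 × 4/19 = 21.81 from the tour-expenses pool, for a payoff of 58.81.

58.81 dollars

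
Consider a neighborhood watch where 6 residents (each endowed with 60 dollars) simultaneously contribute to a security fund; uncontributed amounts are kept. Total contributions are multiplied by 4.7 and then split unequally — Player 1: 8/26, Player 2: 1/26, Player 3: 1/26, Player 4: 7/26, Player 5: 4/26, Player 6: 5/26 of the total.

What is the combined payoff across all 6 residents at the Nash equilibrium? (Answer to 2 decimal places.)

Each unit j contributes comes back to j as 4.7 × (j's share), so j prefers to contribute only if that share exceeds 1/4.7 = 0.2128; otherwise keeping the unit dominates.
Player 1 and Player 4 clear that bar, contributing 60 each; the remaining 4 contribute 0. Total contributed: 120.
The security fund pays out 4.7 × 120 = 564.00 in total (split across the unequal shares, but the aggregate is all that matters for the group sum).
The 4 free-riders keep 60 each, adding 240. Group total = 240 + 564.00 = 804.00.

804.00 dollars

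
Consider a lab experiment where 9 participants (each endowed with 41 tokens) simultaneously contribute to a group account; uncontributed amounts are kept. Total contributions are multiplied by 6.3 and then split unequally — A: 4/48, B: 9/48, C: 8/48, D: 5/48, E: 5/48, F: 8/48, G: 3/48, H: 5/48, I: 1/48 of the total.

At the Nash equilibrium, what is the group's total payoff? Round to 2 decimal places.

1020.90 tokens

A player with share s gets back 6.3·s per unit contributed, so full contribution is dominant for anyone with s > 1/6.3 = 0.1587 and zero contribution is dominant for anyone below.
The shares above 0.1587 belong to B, C and F, contributing 41 each; the remaining 6 contribute 0. Total contributed: 123.
The group account pays out 6.3 × 123 = 774.90 in total (split across the unequal shares, but the aggregate is all that matters for the group sum).
The 6 free-riders keep 41 each, adding 246. Group total = 246 + 774.90 = 1020.90.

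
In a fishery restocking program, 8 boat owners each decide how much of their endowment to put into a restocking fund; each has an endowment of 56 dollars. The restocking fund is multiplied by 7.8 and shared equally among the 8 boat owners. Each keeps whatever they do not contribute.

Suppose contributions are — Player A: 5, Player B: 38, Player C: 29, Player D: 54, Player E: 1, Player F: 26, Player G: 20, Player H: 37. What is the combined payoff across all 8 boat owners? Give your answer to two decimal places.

1876.00 dollars

Total contributed: 5 + 38 + 29 + 54 + 1 + 26 + 20 + 37 = 210; total kept: 8 × 56 − 210 = 238.
The restocking fund pays out 7.8 × 210 = 1638.00 in aggregate.
Group total = 238 + 1638.00 = 1876.00.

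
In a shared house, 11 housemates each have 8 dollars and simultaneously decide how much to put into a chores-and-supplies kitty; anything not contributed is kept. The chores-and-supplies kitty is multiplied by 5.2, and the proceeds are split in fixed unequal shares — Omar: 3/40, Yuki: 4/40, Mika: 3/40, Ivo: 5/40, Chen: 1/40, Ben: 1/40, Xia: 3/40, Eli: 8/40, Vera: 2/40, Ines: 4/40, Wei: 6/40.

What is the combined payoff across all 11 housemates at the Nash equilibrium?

Player j's private return per contributed unit is 5.2 × (j's share). Contributing is weakly dominant for j when that share is at least 1/5.2 = 0.1923, and contributing 0 is dominant otherwise.
Only Eli (8/40) clears that bar, contributing 8; the remaining 10 contribute 0. Total contributed: 8.
The chores-and-supplies kitty pays out 5.2 × 8 = 41.60 in total (split across the unequal shares, but the aggregate is all that matters for the group sum).
The 10 free-riders keep 8 each, adding 80. Group total = 80 + 41.60 = 121.60.

121.60 dollars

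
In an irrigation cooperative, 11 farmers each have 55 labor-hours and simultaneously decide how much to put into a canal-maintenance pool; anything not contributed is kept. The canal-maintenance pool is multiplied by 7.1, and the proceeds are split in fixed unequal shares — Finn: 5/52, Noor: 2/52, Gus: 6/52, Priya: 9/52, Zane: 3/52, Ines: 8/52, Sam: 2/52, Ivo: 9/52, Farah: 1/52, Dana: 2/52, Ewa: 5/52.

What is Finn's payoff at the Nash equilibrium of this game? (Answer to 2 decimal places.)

167.64 labor-hours

For player j, contributing a unit is worthwhile iff 7.1 × (j's share) ≥ 1, i.e. iff j's share is at least 0.1408.
Priya, Ines and Ivo are above the threshold, contributing 55 each; the remaining 8 contribute 0. Total contributed: 165.
Finn keeps 55 and receives 7.1 × 165 × 5/52 = 112.64 from the canal-maintenance pool, for a payoff of 167.64.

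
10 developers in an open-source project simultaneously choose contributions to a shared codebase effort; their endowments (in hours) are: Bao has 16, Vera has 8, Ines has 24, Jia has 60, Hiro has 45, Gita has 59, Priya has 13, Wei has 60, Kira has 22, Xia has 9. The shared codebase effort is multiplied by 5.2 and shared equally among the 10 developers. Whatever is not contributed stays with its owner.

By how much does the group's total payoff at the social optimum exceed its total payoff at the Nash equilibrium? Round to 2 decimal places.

The private return per contributed unit is 5.2/10 = 0.5200 < 1 for every player regardless of endowment, so the Nash equilibrium is zero contribution and the group total is Σ E_j = 16 + 8 + 24 + 60 + 45 + 59 + 13 + 60 + 22 + 9 = 316.
Each contributed unit returns 5.200 to the group, so the social optimum is full contribution by everyone: group total = 5.200 × 316 = 1643.20.
Efficiency loss = (5.200 − 1) × 316 = 1327.20.

1327.20 hours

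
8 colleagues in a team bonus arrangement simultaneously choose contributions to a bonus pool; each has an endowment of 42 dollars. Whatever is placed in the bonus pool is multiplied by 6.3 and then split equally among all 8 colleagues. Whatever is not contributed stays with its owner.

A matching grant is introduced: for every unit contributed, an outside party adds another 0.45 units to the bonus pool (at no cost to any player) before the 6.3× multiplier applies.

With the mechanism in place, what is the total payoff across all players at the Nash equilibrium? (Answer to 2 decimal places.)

3069.36 dollars

Under the mechanism each unit contributed yields 6.3 × 1.45 / 8 = 1.1419 back to its contributor per unit of net cost, which exceeds 1, making full contribution the dominant choice for everyone.
So the Nash equilibrium is full contribution by all 8; the group earns 6.3 × 1.45 × 336 = 3069.36.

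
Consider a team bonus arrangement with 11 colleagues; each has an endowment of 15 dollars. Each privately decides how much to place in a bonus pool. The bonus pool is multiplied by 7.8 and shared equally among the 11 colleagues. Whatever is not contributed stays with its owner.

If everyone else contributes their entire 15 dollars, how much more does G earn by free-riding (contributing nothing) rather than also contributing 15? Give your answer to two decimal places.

4.36 dollars

Switching from a contribution of 15 to 0 lets G keep an extra 15 dollars, but lowers the bonus pool by 15, which costs G their own share of that drop: 7.8/11 × 15 = 10.64.
Net gain = 15 − 10.64 = 4.36. The private return per contributed unit (0.7091) is below 1, so free-riding is indeed the best response regardless of what the others do.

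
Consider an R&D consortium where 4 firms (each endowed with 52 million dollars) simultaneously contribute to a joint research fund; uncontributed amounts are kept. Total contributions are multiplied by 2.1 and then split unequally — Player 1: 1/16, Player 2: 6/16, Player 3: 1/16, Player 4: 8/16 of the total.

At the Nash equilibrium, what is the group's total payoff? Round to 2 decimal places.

265.20 million dollars

For player j, contributing a unit is worthwhile iff 2.1 × (j's share) ≥ 1, i.e. iff j's share is at least 0.4762.
The only share above 0.4762 is Player 4's 8/16, contributing 52; the remaining 3 contribute 0. Total contributed: 52.
The joint research fund pays out 2.1 × 52 = 109.20 in total (split across the unequal shares, but the aggregate is all that matters for the group sum).
The 3 free-riders keep 52 each, adding 156. Group total = 156 + 109.20 = 265.20.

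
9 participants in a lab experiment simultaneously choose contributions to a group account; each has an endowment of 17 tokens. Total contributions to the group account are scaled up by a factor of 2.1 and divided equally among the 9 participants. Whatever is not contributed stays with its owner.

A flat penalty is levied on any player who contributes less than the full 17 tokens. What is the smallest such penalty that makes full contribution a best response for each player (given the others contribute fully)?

Given the others contribute fully, the best deviation is to contribute 0 (any partial contribution still incurs the fine and gives up units whose private return 0.2333 is below 1).
Deviating from 17 to 0 saves 17 tokens but forfeits the deviator's share of the drop in the group account: 2.1/9 × 17 = 3.97.
So the deviation gain is 17 − 3.97 = 13.03, and the fine must be at least 13.03 tokens to wipe it out.

13.03 tokens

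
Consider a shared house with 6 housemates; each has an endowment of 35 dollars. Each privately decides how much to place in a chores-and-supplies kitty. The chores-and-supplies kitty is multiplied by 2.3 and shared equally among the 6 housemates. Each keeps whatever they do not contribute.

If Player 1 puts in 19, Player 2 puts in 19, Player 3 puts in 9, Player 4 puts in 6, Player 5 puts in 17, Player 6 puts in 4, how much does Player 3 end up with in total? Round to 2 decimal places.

54.37 dollars

Total contributed: 19 + 19 + 9 + 6 + 17 + 4 = 74.
Each receives 2.3 × 74 / 6 = 28.37 from the chores-and-supplies kitty.
Player 3 keeps 35 − 9 = 26, so Player 3's payoff is 26 + 28.37 = 54.37.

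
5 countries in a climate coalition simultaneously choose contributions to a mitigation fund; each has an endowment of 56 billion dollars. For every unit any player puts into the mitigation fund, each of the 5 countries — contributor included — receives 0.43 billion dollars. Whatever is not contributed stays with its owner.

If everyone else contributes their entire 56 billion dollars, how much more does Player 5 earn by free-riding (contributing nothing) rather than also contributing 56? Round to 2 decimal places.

Switching from a contribution of 56 to 0 lets Player 5 keep an extra 56 billion dollars, but lowers the mitigation fund by 56, which costs Player 5 their own share of that drop: 0.43 × 56 = 24.08.
Net gain = 56 − 24.08 = 31.92. The private return per contributed unit (0.43) is below 1, so free-riding is indeed the best response regardless of what the others do.

31.92 billion dollars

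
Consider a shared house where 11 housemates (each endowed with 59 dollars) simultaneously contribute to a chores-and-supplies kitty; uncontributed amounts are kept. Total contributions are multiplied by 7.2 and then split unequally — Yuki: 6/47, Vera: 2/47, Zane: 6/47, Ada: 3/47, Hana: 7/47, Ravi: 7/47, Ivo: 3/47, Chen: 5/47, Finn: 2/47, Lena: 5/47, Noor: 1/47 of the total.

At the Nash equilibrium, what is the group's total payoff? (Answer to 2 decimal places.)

A player with share s gets back 7.2·s per unit contributed, so full contribution is dominant for anyone with s > 1/7.2 = 0.1389 and zero contribution is dominant for anyone below.
Hana and Ravi are above the threshold, contributing 59 each; the remaining 9 contribute 0. Total contributed: 118.
The chores-and-supplies kitty pays out 7.2 × 118 = 849.60 in total (split across the unequal shares, but the aggregate is all that matters for the group sum).
The 9 free-riders keep 59 each, adding 531. Group total = 531 + 849.60 = 1380.60.

1380.60 dollars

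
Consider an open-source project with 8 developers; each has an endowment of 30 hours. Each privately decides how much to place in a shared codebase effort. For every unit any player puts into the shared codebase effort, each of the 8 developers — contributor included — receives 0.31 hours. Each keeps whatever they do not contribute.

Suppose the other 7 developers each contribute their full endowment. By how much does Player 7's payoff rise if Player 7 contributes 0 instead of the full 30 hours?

20.70 hours

Switching from a contribution of 30 to 0 lets Player 7 keep an extra 30 hours, but lowers the shared codebase effort by 30, which costs Player 7 their own share of that drop: 0.31 × 30 = 9.30.
Net gain = 30 − 9.30 = 20.70. The private return per contributed unit (0.31) is below 1, so free-riding is indeed the best response regardless of what the others do.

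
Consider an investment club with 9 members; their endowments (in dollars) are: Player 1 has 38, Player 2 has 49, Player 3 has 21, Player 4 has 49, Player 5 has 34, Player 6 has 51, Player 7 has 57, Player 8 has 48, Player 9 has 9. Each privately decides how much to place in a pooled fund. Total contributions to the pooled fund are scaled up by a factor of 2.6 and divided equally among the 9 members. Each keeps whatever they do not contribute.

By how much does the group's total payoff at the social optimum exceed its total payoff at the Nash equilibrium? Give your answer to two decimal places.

569.60 dollars

The private return per contributed unit is 2.6/9 = 0.2889 < 1 for every player regardless of endowment, so the Nash equilibrium is zero contribution and the group total is Σ E_j = 38 + 49 + 21 + 49 + 34 + 51 + 57 + 48 + 9 = 356.
Each contributed unit returns 2.600 to the group, so the social optimum is full contribution by everyone: group total = 2.600 × 356 = 925.60.
Efficiency loss = (2.600 − 1) × 356 = 569.60.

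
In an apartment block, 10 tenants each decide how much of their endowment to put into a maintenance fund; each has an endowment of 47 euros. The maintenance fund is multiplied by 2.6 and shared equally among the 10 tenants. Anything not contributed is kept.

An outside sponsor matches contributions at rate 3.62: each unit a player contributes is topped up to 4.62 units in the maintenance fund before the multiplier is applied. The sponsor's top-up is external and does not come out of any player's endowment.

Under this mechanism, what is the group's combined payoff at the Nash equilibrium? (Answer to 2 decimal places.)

5645.64 euros

The effective private return per unit is now 2.6 × 4.62 / 10 = 1.2012 > 1, so every player's dominant strategy flips to full contribution.
At the Nash equilibrium everyone contributes 47. Group total payoff = 2.6 × 4.62 × 470 = 5645.64.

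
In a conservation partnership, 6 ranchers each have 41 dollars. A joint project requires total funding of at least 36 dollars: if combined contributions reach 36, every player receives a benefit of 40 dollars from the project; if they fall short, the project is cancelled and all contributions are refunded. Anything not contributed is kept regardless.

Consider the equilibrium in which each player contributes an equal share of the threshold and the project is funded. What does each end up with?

Equal share of the threshold: 36/6 = 6.
At this profile no one gains by cutting their contribution: any cut drops the total below 36, the project is cancelled, contributions are refunded, and the deviator ends with 41, which is less than 41 − 6 + 40 = 75. Contributing more than 6 just wastes the excess. So contributing exactly 6 is a best response.
Each player's payoff: 41 − 6 + 40 = 75.

75 dollars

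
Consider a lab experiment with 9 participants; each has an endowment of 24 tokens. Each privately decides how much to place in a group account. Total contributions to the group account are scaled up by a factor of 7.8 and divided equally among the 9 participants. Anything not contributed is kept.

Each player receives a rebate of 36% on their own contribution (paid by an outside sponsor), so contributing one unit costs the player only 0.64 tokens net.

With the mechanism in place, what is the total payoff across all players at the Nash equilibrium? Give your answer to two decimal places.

With the mechanism, a contributed unit returns (7.8/9) / 0.64 = 1.3542 per unit of net cost to the contributor — now above 1 — so contributing fully is weakly dominant for every player.
So the Nash equilibrium is full contribution by all 9; the group earns 9 × (24 × 0.36 + 7.8 × 24) = 1762.56.

1762.56 tokens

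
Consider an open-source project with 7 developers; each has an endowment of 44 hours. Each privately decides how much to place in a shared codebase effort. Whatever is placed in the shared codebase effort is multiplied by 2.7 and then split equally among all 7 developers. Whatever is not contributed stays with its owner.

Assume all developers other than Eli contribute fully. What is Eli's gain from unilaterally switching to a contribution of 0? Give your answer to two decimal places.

Switching from a contribution of 44 to 0 lets Eli keep an extra 44 hours, but lowers the shared codebase effort by 44, which costs Eli their own share of that drop: 2.7/7 × 44 = 16.97.
Net gain = 44 − 16.97 = 27.03. The private return per contributed unit (0.3857) is below 1, so free-riding is indeed the best response regardless of what the others do.

27.03 hours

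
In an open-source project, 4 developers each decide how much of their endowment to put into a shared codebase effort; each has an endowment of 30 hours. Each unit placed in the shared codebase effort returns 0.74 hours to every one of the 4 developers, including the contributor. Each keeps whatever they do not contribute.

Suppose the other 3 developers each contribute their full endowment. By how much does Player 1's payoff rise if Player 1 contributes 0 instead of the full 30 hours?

7.80 hours

Switching from a contribution of 30 to 0 lets Player 1 keep an extra 30 hours, but lowers the shared codebase effort by 30, which costs Player 1 their own share of that drop: 0.74 × 30 = 22.20.
Net gain = 30 − 22.20 = 7.80. The private return per contributed unit (0.74) is below 1, so free-riding is indeed the best response regardless of what the others do.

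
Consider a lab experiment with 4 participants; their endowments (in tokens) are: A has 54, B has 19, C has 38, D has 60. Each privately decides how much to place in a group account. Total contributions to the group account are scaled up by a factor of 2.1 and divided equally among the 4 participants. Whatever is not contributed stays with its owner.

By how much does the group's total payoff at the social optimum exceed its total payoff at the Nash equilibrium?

188.10 tokens

The private return per contributed unit is 2.1/4 = 0.5250 < 1 for every player regardless of endowment, so the Nash equilibrium is zero contribution and the group total is Σ E_j = 54 + 19 + 38 + 60 = 171.
Each contributed unit returns 2.100 to the group, so the social optimum is full contribution by everyone: group total = 2.100 × 171 = 359.10.
Efficiency loss = (2.100 − 1) × 171 = 188.10.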